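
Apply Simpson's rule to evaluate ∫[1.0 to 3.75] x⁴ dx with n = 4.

f(x) = x⁴
a = 1.0, b = 3.75, n = 4
h = (b - a)/n = 0.687500

Simpson's rule: (h/3)[f(x₀) + 4f(x₁) + 2f(x₂) + ... + f(xₙ)]

x_0 = 1.0000, f(x_0) = 1.000000, coefficient = 1
x_1 = 1.6875, f(x_1) = 8.109146, coefficient = 4
x_2 = 2.3750, f(x_2) = 31.816650, coefficient = 2
x_3 = 3.0625, f(x_3) = 87.963882, coefficient = 4
x_4 = 3.7500, f(x_4) = 197.753906, coefficient = 1

I ≈ (0.687500/3) × 646.679321 = 148.197344
Exact value: 148.115430
Error: 0.081915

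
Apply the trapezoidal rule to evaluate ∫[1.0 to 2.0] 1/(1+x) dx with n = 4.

f(x) = 1/(1+x)
a = 1.0, b = 2.0, n = 4
h = (b - a)/n = 0.250000

Trapezoidal rule: (h/2)[f(x₀) + 2f(x₁) + 2f(x₂) + ... + f(xₙ)]

x_0 = 1.0000, f(x_0) = 0.500000, coefficient = 1
x_1 = 1.2500, f(x_1) = 0.444444, coefficient = 2
x_2 = 1.5000, f(x_2) = 0.400000, coefficient = 2
x_3 = 1.7500, f(x_3) = 0.363636, coefficient = 2
x_4 = 2.0000, f(x_4) = 0.333333, coefficient = 1

I ≈ (0.250000/2) × 3.249495 = 0.406187
Exact value: 0.405465
Error: 0.000722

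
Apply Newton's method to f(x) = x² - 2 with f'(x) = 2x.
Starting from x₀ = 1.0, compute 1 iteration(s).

f(x) = x² - 2
f'(x) = 2x
x₀ = 1.0

Newton-Raphson formula: x_{n+1} = x_n - f(x_n)/f'(x_n)

Iteration 1:
  f(1.000000) = -1.000000
  f'(1.000000) = 2.000000
  x_1 = 1.000000 - (-1.000000)/2.000000 = 1.500000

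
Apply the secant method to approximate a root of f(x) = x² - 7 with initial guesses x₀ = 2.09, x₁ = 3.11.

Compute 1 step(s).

f(x) = x² - 7
x₀ = 2.09, x₁ = 3.11

Secant formula: x_{n+1} = x_n - f(x_n)(x_n - x_{n-1})/(f(x_n) - f(x_{n-1}))

Iteration 1:
  f(2.090000) = -2.631900
  f(3.110000) = 2.672100
  x_2 = 3.110000 - 2.672100×(3.110000 - 2.090000)/(2.672100 - (-2.631900))
       = 2.596135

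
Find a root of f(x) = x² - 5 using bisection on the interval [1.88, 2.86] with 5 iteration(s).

f(x) = x² - 5
Initial interval: [1.88, 2.86]

Iteration 1:
  c_1 = (1.880000 + 2.860000)/2 = 2.370000
  f(c_1) = f(2.370000) = 0.616900
  f(a) × f(c) < 0, new interval: [1.880000, 2.370000]
Iteration 2:
  c_2 = (1.880000 + 2.370000)/2 = 2.125000
  f(c_2) = f(2.125000) = -0.484375
  f(a) × f(c) ≥ 0, new interval: [2.125000, 2.370000]
Iteration 3:
  c_3 = (2.125000 + 2.370000)/2 = 2.247500
  f(c_3) = f(2.247500) = 0.051256
  f(a) × f(c) < 0, new interval: [2.125000, 2.247500]
Iteration 4:
  c_4 = (2.125000 + 2.247500)/2 = 2.186250
  f(c_4) = f(2.186250) = -0.220311
  f(a) × f(c) ≥ 0, new interval: [2.186250, 2.247500]
Iteration 5:
  c_5 = (2.186250 + 2.247500)/2 = 2.216875
  f(c_5) = f(2.216875) = -0.085465
  f(a) × f(c) ≥ 0, new interval: [2.216875, 2.247500]

After 5 iteration(s), the approximation is c_5 = 2.216875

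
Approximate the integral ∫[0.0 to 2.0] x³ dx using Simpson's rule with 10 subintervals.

f(x) = x³
a = 0.0, b = 2.0, n = 10
h = (b - a)/n = 0.200000

Simpson's rule: (h/3)[f(x₀) + 4f(x₁) + 2f(x₂) + ... + f(xₙ)]

x_0 = 0.0000, f(x_0) = 0.000000, coefficient = 1
x_1 = 0.2000, f(x_1) = 0.008000, coefficient = 4
x_2 = 0.4000, f(x_2) = 0.064000, coefficient = 2
x_3 = 0.6000, f(x_3) = 0.216000, coefficient = 4
x_4 = 0.8000, f(x_4) = 0.512000, coefficient = 2
x_5 = 1.0000, f(x_5) = 1.000000, coefficient = 4
x_6 = 1.2000, f(x_6) = 1.728000, coefficient = 2
x_7 = 1.4000, f(x_7) = 2.744000, coefficient = 4
x_8 = 1.6000, f(x_8) = 4.096000, coefficient = 2
x_9 = 1.8000, f(x_9) = 5.832000, coefficient = 4
x_10 = 2.0000, f(x_10) = 8.000000, coefficient = 1

I ≈ (0.200000/3) × 60.000000 = 4.000000
Exact value: 4.000000
Error: 0.000000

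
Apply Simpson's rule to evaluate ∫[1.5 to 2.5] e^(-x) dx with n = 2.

f(x) = e^(-x)
a = 1.5, b = 2.5, n = 2
h = (b - a)/n = 0.500000

Simpson's rule: (h/3)[f(x₀) + 4f(x₁) + 2f(x₂) + ... + f(xₙ)]

x_0 = 1.5000, f(x_0) = 0.223130, coefficient = 1
x_1 = 2.0000, f(x_1) = 0.135335, coefficient = 4
x_2 = 2.5000, f(x_2) = 0.082085, coefficient = 1

I ≈ (0.500000/3) × 0.846556 = 0.141093
Exact value: 0.141045
Error: 0.000048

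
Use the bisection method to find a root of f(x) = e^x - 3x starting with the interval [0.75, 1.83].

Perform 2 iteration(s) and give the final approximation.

f(x) = e^x - 3x
Initial interval: [0.75, 1.83]

Iteration 1:
  c_1 = (0.750000 + 1.830000)/2 = 1.290000
  f(c_1) = f(1.290000) = -0.237213
  f(a) × f(c) ≥ 0, new interval: [1.290000, 1.830000]
Iteration 2:
  c_2 = (1.290000 + 1.830000)/2 = 1.560000
  f(c_2) = f(1.560000) = 0.078821
  f(a) × f(c) < 0, new interval: [1.290000, 1.560000]

After 2 iteration(s), the approximation is c_2 = 1.560000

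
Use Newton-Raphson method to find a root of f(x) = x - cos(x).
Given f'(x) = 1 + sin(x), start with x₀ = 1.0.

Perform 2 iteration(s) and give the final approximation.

f(x) = x - cos(x)
f'(x) = 1 + sin(x)
x₀ = 1.0

Newton-Raphson formula: x_{n+1} = x_n - f(x_n)/f'(x_n)

Iteration 1:
  f(1.000000) = 0.459698
  f'(1.000000) = 1.841471
  x_1 = 1.000000 - 0.459698/1.841471 = 0.750364
Iteration 2:
  f(0.750364) = 0.018923
  f'(0.750364) = 1.681905
  x_2 = 0.750364 - 0.018923/1.681905 = 0.739113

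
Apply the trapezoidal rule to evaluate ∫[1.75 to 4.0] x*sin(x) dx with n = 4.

f(x) = x*sin(x)
a = 1.75, b = 4.0, n = 4
h = (b - a)/n = 0.562500

Trapezoidal rule: (h/2)[f(x₀) + 2f(x₁) + 2f(x₂) + ... + f(xₙ)]

x_0 = 1.7500, f(x_0) = 1.721975, coefficient = 1
x_1 = 2.3125, f(x_1) = 1.705050, coefficient = 2
x_2 = 2.8750, f(x_2) = 0.757407, coefficient = 2
x_3 = 3.4375, f(x_3) = -1.002402, coefficient = 2
x_4 = 4.0000, f(x_4) = -3.027210, coefficient = 1

I ≈ (0.562500/2) × 1.614875 = 0.454184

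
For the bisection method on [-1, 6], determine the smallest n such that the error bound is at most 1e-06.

We need (b-a)/2^n ≤ 1e-06
(6 - (-1))/2^n ≤ 1e-06
7/2^n ≤ 1e-06
2^n ≥ 7000000
n ≥ log₂(7000000) = 22.74
n ≥ 23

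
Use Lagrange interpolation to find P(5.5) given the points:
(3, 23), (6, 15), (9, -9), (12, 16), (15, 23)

Lagrange interpolation formula:
P(x) = Σ yᵢ × Lᵢ(x)
where Lᵢ(x) = Π_{j≠i} (x - xⱼ)/(xᵢ - xⱼ)

L_0(5.5) = (5.5 - 6)/(3 - 6) × (5.5 - 9)/(3 - 9) × (5.5 - 12)/(3 - 12) × (5.5 - 15)/(3 - 15) = 0.055588
L_1(5.5) = (5.5 - 3)/(6 - 3) × (5.5 - 9)/(6 - 9) × (5.5 - 12)/(6 - 12) × (5.5 - 15)/(6 - 15) = 1.111754
L_2(5.5) = (5.5 - 3)/(9 - 3) × (5.5 - 6)/(9 - 6) × (5.5 - 12)/(9 - 12) × (5.5 - 15)/(9 - 15) = -0.238233
L_3(5.5) = (5.5 - 3)/(12 - 3) × (5.5 - 6)/(12 - 6) × (5.5 - 9)/(12 - 9) × (5.5 - 15)/(12 - 15) = 0.085520
L_4(5.5) = (5.5 - 3)/(15 - 3) × (5.5 - 6)/(15 - 6) × (5.5 - 9)/(15 - 9) × (5.5 - 12)/(15 - 12) = -0.014628

P(5.5) = 23×L_0(5.5) + 15×L_1(5.5) + (-9)×L_2(5.5) + 16×L_3(5.5) + 23×L_4(5.5)
P(5.5) = 21.130787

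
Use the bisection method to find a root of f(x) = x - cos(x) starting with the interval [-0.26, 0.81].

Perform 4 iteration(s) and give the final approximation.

f(x) = x - cos(x)
Initial interval: [-0.26, 0.81]

Iteration 1:
  c_1 = (-0.260000 + 0.810000)/2 = 0.275000
  f(c_1) = f(0.275000) = -0.687425
  f(a) × f(c) ≥ 0, new interval: [0.275000, 0.810000]
Iteration 2:
  c_2 = (0.275000 + 0.810000)/2 = 0.542500
  f(c_2) = f(0.542500) = -0.313921
  f(a) × f(c) ≥ 0, new interval: [0.542500, 0.810000]
Iteration 3:
  c_3 = (0.542500 + 0.810000)/2 = 0.676250
  f(c_3) = f(0.676250) = -0.103675
  f(a) × f(c) ≥ 0, new interval: [0.676250, 0.810000]
Iteration 4:
  c_4 = (0.676250 + 0.810000)/2 = 0.743125
  f(c_4) = f(0.743125) = 0.006767
  f(a) × f(c) < 0, new interval: [0.676250, 0.743125]

After 4 iteration(s), the approximation is c_4 = 0.743125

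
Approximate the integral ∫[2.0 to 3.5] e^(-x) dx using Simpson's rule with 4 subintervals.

f(x) = e^(-x)
a = 2.0, b = 3.5, n = 4
h = (b - a)/n = 0.375000

Simpson's rule: (h/3)[f(x₀) + 4f(x₁) + 2f(x₂) + ... + f(xₙ)]

x_0 = 2.0000, f(x_0) = 0.135335, coefficient = 1
x_1 = 2.3750, f(x_1) = 0.093014, coefficient = 4
x_2 = 2.7500, f(x_2) = 0.063928, coefficient = 2
x_3 = 3.1250, f(x_3) = 0.043937, coefficient = 4
x_4 = 3.5000, f(x_4) = 0.030197, coefficient = 1

I ≈ (0.375000/3) × 0.841194 = 0.105149
Exact value: 0.105138
Error: 0.000011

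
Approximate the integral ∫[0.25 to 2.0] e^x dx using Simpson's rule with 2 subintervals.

f(x) = e^x
a = 0.25, b = 2.0, n = 2
h = (b - a)/n = 0.875000

Simpson's rule: (h/3)[f(x₀) + 4f(x₁) + 2f(x₂) + ... + f(xₙ)]

x_0 = 0.2500, f(x_0) = 1.284025, coefficient = 1
x_1 = 1.1250, f(x_1) = 3.080217, coefficient = 4
x_2 = 2.0000, f(x_2) = 7.389056, coefficient = 1

I ≈ (0.875000/3) × 20.993949 = 6.123235
Exact value: 6.105031
Error: 0.018204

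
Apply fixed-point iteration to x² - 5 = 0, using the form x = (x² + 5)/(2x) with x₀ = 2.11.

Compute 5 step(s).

Equation: x² - 5 = 0
Fixed-point form: x = (x² + 5)/(2x)
x₀ = 2.11

x_1 = g(2.110000) = 2.239834
x_2 = g(2.239834) = 2.236071
x_3 = g(2.236071) = 2.236068
x_4 = g(2.236068) = 2.236068
x_5 = g(2.236068) = 2.236068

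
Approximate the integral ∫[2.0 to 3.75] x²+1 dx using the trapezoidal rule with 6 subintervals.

f(x) = x²+1
a = 2.0, b = 3.75, n = 6
h = (b - a)/n = 0.291667

Trapezoidal rule: (h/2)[f(x₀) + 2f(x₁) + 2f(x₂) + ... + f(xₙ)]

x_0 = 2.0000, f(x_0) = 5.000000, coefficient = 1
x_1 = 2.2917, f(x_1) = 6.251736, coefficient = 2
x_2 = 2.5833, f(x_2) = 7.673611, coefficient = 2
x_3 = 2.8750, f(x_3) = 9.265625, coefficient = 2
x_4 = 3.1667, f(x_4) = 11.027778, coefficient = 2
x_5 = 3.4583, f(x_5) = 12.960069, coefficient = 2
x_6 = 3.7500, f(x_6) = 15.062500, coefficient = 1

I ≈ (0.291667/2) × 114.420139 = 16.686270
Exact value: 16.661458
Error: 0.024812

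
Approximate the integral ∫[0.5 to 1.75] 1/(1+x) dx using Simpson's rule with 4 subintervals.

f(x) = 1/(1+x)
a = 0.5, b = 1.75, n = 4
h = (b - a)/n = 0.312500

Simpson's rule: (h/3)[f(x₀) + 4f(x₁) + 2f(x₂) + ... + f(xₙ)]

x_0 = 0.5000, f(x_0) = 0.666667, coefficient = 1
x_1 = 0.8125, f(x_1) = 0.551724, coefficient = 4
x_2 = 1.1250, f(x_2) = 0.470588, coefficient = 2
x_3 = 1.4375, f(x_3) = 0.410256, coefficient = 4
x_4 = 1.7500, f(x_4) = 0.363636, coefficient = 1

I ≈ (0.312500/3) × 5.819402 = 0.606188
Exact value: 0.606136
Error: 0.000052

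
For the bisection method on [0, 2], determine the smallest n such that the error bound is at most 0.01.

We need (b-a)/2^n ≤ 0.01
(2 - 0)/2^n ≤ 0.01
2/2^n ≤ 0.01
2^n ≥ 200
n ≥ log₂(200) = 7.64
n ≥ 8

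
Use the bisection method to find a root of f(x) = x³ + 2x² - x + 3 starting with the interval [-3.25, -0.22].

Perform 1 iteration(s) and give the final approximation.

f(x) = x³ + 2x² - x + 3
Initial interval: [-3.25, -0.22]

Iteration 1:
  c_1 = (-3.250000 + (-0.220000))/2 = -1.735000
  f(c_1) = f(-1.735000) = 5.532710
  f(a) × f(c) < 0, new interval: [-3.250000, -1.735000]

After 1 iteration(s), the approximation is c_1 = -1.735000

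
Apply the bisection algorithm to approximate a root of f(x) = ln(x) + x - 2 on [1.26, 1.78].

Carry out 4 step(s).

f(x) = ln(x) + x - 2
Initial interval: [1.26, 1.78]

Iteration 1:
  c_1 = (1.260000 + 1.780000)/2 = 1.520000
  f(c_1) = f(1.520000) = -0.061290
  f(a) × f(c) ≥ 0, new interval: [1.520000, 1.780000]
Iteration 2:
  c_2 = (1.520000 + 1.780000)/2 = 1.650000
  f(c_2) = f(1.650000) = 0.150775
  f(a) × f(c) < 0, new interval: [1.520000, 1.650000]
Iteration 3:
  c_3 = (1.520000 + 1.650000)/2 = 1.585000
  f(c_3) = f(1.585000) = 0.045584
  f(a) × f(c) < 0, new interval: [1.520000, 1.585000]
Iteration 4:
  c_4 = (1.520000 + 1.585000)/2 = 1.552500
  f(c_4) = f(1.552500) = -0.007633
  f(a) × f(c) ≥ 0, new interval: [1.552500, 1.585000]

After 4 iteration(s), the approximation is c_4 = 1.552500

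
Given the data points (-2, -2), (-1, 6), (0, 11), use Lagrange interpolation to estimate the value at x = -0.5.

Lagrange interpolation formula:
P(x) = Σ yᵢ × Lᵢ(x)
where Lᵢ(x) = Π_{j≠i} (x - xⱼ)/(xᵢ - xⱼ)

L_0(-0.5) = (-0.5 - (-1))/(-2 - (-1)) × (-0.5 - 0)/(-2 - 0) = -0.125000
L_1(-0.5) = (-0.5 - (-2))/(-1 - (-2)) × (-0.5 - 0)/(-1 - 0) = 0.750000
L_2(-0.5) = (-0.5 - (-2))/(0 - (-2)) × (-0.5 - (-1))/(0 - (-1)) = 0.375000

P(-0.5) = (-2)×L_0(-0.5) + 6×L_1(-0.5) + 11×L_2(-0.5)
P(-0.5) = 8.875000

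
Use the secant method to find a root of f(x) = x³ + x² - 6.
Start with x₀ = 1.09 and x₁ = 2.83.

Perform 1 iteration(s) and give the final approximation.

f(x) = x³ + x² - 6
x₀ = 1.09, x₁ = 2.83

Secant formula: x_{n+1} = x_n - f(x_n)(x_n - x_{n-1})/(f(x_n) - f(x_{n-1}))

Iteration 1:
  f(1.090000) = -3.516871
  f(2.830000) = 24.674087
  x_2 = 2.830000 - 24.674087×(2.830000 - 1.090000)/(24.674087 - (-3.516871))
       = 1.307068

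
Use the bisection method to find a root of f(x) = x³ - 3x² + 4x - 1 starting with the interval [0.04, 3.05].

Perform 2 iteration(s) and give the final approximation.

f(x) = x³ - 3x² + 4x - 1
Initial interval: [0.04, 3.05]

Iteration 1:
  c_1 = (0.040000 + 3.050000)/2 = 1.545000
  f(c_1) = f(1.545000) = 1.706879
  f(a) × f(c) < 0, new interval: [0.040000, 1.545000]
Iteration 2:
  c_2 = (0.040000 + 1.545000)/2 = 0.792500
  f(c_2) = f(0.792500) = 0.783566
  f(a) × f(c) < 0, new interval: [0.040000, 0.792500]

After 2 iteration(s), the approximation is c_2 = 0.792500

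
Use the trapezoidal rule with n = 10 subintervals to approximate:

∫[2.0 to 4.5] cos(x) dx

f(x) = cos(x)
a = 2.0, b = 4.5, n = 10
h = (b - a)/n = 0.250000

Trapezoidal rule: (h/2)[f(x₀) + 2f(x₁) + 2f(x₂) + ... + f(xₙ)]

x_0 = 2.0000, f(x_0) = -0.416147, coefficient = 1
x_1 = 2.2500, f(x_1) = -0.628174, coefficient = 2
x_2 = 2.5000, f(x_2) = -0.801144, coefficient = 2
x_3 = 2.7500, f(x_3) = -0.924302, coefficient = 2
x_4 = 3.0000, f(x_4) = -0.989992, coefficient = 2
x_5 = 3.2500, f(x_5) = -0.994130, coefficient = 2
x_6 = 3.5000, f(x_6) = -0.936457, coefficient = 2
x_7 = 3.7500, f(x_7) = -0.820559, coefficient = 2
x_8 = 4.0000, f(x_8) = -0.653644, coefficient = 2
x_9 = 4.2500, f(x_9) = -0.446087, coefficient = 2
x_10 = 4.5000, f(x_10) = -0.210796, coefficient = 1

I ≈ (0.250000/2) × -15.015921 = -1.876990
Exact value: -1.886828
Error: 0.009837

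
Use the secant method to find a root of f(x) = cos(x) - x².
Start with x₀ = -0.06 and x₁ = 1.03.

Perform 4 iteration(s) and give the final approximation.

f(x) = cos(x) - x²
x₀ = -0.06, x₁ = 1.03

Secant formula: x_{n+1} = x_n - f(x_n)(x_n - x_{n-1})/(f(x_n) - f(x_{n-1}))

Iteration 1:
  f(-0.060000) = 0.994601
  f(1.030000) = -0.546081
  x_2 = 1.030000 - (-0.546081)×(1.030000 - (-0.060000))/(-0.546081 - 0.994601)
       = 0.643659
Iteration 2:
  f(1.030000) = -0.546081
  f(0.643659) = 0.385608
  x_3 = 0.643659 - 0.385608×(0.643659 - 1.030000)/(0.385608 - (-0.546081))
       = 0.803558
Iteration 3:
  f(0.643659) = 0.385608
  f(0.803558) = 0.048444
  x_4 = 0.803558 - 0.048444×(0.803558 - 0.643659)/(0.048444 - 0.385608)
       = 0.826533
Iteration 4:
  f(0.803558) = 0.048444
  f(0.826533) = -0.005726
  x_5 = 0.826533 - (-0.005726)×(0.826533 - 0.803558)/(-0.005726 - 0.048444)
       = 0.824104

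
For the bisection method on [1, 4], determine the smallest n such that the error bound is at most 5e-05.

We need (b-a)/2^n ≤ 5e-05
(4 - 1)/2^n ≤ 5e-05
3/2^n ≤ 5e-05
2^n ≥ 60000
n ≥ log₂(60000) = 15.87
n ≥ 16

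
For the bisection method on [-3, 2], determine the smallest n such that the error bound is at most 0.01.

We need (b-a)/2^n ≤ 0.01
(2 - (-3))/2^n ≤ 0.01
5/2^n ≤ 0.01
2^n ≥ 500
n ≥ log₂(500) = 8.97
n ≥ 9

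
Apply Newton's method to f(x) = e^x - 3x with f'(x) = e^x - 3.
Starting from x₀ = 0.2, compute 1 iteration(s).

f(x) = e^x - 3x
f'(x) = e^x - 3
x₀ = 0.2

Newton-Raphson formula: x_{n+1} = x_n - f(x_n)/f'(x_n)

Iteration 1:
  f(0.200000) = 0.621403
  f'(0.200000) = -1.778597
  x_1 = 0.200000 - 0.621403/(-1.778597) = 0.549378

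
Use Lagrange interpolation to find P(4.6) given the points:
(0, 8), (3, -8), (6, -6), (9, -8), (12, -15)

Lagrange interpolation formula:
P(x) = Σ yᵢ × Lᵢ(x)
where Lᵢ(x) = Π_{j≠i} (x - xⱼ)/(xᵢ - xⱼ)

L_0(4.6) = (4.6 - 3)/(0 - 3) × (4.6 - 6)/(0 - 6) × (4.6 - 9)/(0 - 9) × (4.6 - 12)/(0 - 12) = -0.037518
L_1(4.6) = (4.6 - 0)/(3 - 0) × (4.6 - 6)/(3 - 6) × (4.6 - 9)/(3 - 9) × (4.6 - 12)/(3 - 12) = 0.431453
L_2(4.6) = (4.6 - 0)/(6 - 0) × (4.6 - 3)/(6 - 3) × (4.6 - 9)/(6 - 9) × (4.6 - 12)/(6 - 12) = 0.739635
L_3(4.6) = (4.6 - 0)/(9 - 0) × (4.6 - 3)/(9 - 3) × (4.6 - 6)/(9 - 6) × (4.6 - 12)/(9 - 12) = -0.156892
L_4(4.6) = (4.6 - 0)/(12 - 0) × (4.6 - 3)/(12 - 3) × (4.6 - 6)/(12 - 6) × (4.6 - 9)/(12 - 9) = 0.023322

P(4.6) = 8×L_0(4.6) + (-8)×L_1(4.6) + (-6)×L_2(4.6) + (-8)×L_3(4.6) + (-15)×L_4(4.6)
P(4.6) = -7.284267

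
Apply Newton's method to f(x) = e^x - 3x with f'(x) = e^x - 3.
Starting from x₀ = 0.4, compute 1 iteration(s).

f(x) = e^x - 3x
f'(x) = e^x - 3
x₀ = 0.4

Newton-Raphson formula: x_{n+1} = x_n - f(x_n)/f'(x_n)

Iteration 1:
  f(0.400000) = 0.291825
  f'(0.400000) = -1.508175
  x_1 = 0.400000 - 0.291825/(-1.508175) = 0.593495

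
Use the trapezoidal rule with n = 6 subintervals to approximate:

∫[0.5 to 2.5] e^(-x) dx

f(x) = e^(-x)
a = 0.5, b = 2.5, n = 6
h = (b - a)/n = 0.333333

Trapezoidal rule: (h/2)[f(x₀) + 2f(x₁) + 2f(x₂) + ... + f(xₙ)]

x_0 = 0.5000, f(x_0) = 0.606531, coefficient = 1
x_1 = 0.8333, f(x_1) = 0.434598, coefficient = 2
x_2 = 1.1667, f(x_2) = 0.311403, coefficient = 2
x_3 = 1.5000, f(x_3) = 0.223130, coefficient = 2
x_4 = 1.8333, f(x_4) = 0.159880, coefficient = 2
x_5 = 2.1667, f(x_5) = 0.114559, coefficient = 2
x_6 = 2.5000, f(x_6) = 0.082085, coefficient = 1

I ≈ (0.333333/2) × 3.175756 = 0.529293
Exact value: 0.524446
Error: 0.004847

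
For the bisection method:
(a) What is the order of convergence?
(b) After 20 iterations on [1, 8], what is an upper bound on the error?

(a) Bisection has linear (order 1) convergence; the error is halved each step.

(b) Error bound = (b-a)/2^n = (8 - 1)/2^{20}
    = 7/2^{20}

(a) 1 (linear); (b) error ≤ 6.68e-06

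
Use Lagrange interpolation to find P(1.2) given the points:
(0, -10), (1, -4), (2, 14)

Lagrange interpolation formula:
P(x) = Σ yᵢ × Lᵢ(x)
where Lᵢ(x) = Π_{j≠i} (x - xⱼ)/(xᵢ - xⱼ)

L_0(1.2) = (1.2 - 1)/(0 - 1) × (1.2 - 2)/(0 - 2) = -0.080000
L_1(1.2) = (1.2 - 0)/(1 - 0) × (1.2 - 2)/(1 - 2) = 0.960000
L_2(1.2) = (1.2 - 0)/(2 - 0) × (1.2 - 1)/(2 - 1) = 0.120000

P(1.2) = (-10)×L_0(1.2) + (-4)×L_1(1.2) + 14×L_2(1.2)
P(1.2) = -1.360000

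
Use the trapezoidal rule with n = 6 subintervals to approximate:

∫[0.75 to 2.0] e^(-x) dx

f(x) = e^(-x)
a = 0.75, b = 2.0, n = 6
h = (b - a)/n = 0.208333

Trapezoidal rule: (h/2)[f(x₀) + 2f(x₁) + 2f(x₂) + ... + f(xₙ)]

x_0 = 0.7500, f(x_0) = 0.472367, coefficient = 1
x_1 = 0.9583, f(x_1) = 0.383532, coefficient = 2
x_2 = 1.1667, f(x_2) = 0.311403, coefficient = 2
x_3 = 1.3750, f(x_3) = 0.252840, coefficient = 2
x_4 = 1.5833, f(x_4) = 0.205290, coefficient = 2
x_5 = 1.7917, f(x_5) = 0.166682, coefficient = 2
x_6 = 2.0000, f(x_6) = 0.135335, coefficient = 1

I ≈ (0.208333/2) × 3.247194 = 0.338249
Exact value: 0.337031
Error: 0.001218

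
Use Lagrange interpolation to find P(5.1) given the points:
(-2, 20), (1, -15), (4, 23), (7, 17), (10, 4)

Lagrange interpolation formula:
P(x) = Σ yᵢ × Lᵢ(x)
where Lᵢ(x) = Π_{j≠i} (x - xⱼ)/(xᵢ - xⱼ)

L_0(5.1) = (5.1 - 1)/(-2 - 1) × (5.1 - 4)/(-2 - 4) × (5.1 - 7)/(-2 - 7) × (5.1 - 10)/(-2 - 10) = 0.021599
L_1(5.1) = (5.1 - (-2))/(1 - (-2)) × (5.1 - 4)/(1 - 4) × (5.1 - 7)/(1 - 7) × (5.1 - 10)/(1 - 10) = -0.149611
L_2(5.1) = (5.1 - (-2))/(4 - (-2)) × (5.1 - 1)/(4 - 1) × (5.1 - 7)/(4 - 7) × (5.1 - 10)/(4 - 10) = 0.836463
L_3(5.1) = (5.1 - (-2))/(7 - (-2)) × (5.1 - 1)/(7 - 1) × (5.1 - 4)/(7 - 4) × (5.1 - 10)/(7 - 10) = 0.322845
L_4(5.1) = (5.1 - (-2))/(10 - (-2)) × (5.1 - 1)/(10 - 1) × (5.1 - 4)/(10 - 4) × (5.1 - 7)/(10 - 7) = -0.031296

P(5.1) = 20×L_0(5.1) + (-15)×L_1(5.1) + 23×L_2(5.1) + 17×L_3(5.1) + 4×L_4(5.1)
P(5.1) = 27.277989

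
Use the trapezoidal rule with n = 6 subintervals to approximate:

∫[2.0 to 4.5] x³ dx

f(x) = x³
a = 2.0, b = 4.5, n = 6
h = (b - a)/n = 0.416667

Trapezoidal rule: (h/2)[f(x₀) + 2f(x₁) + 2f(x₂) + ... + f(xₙ)]

x_0 = 2.0000, f(x_0) = 8.000000, coefficient = 1
x_1 = 2.4167, f(x_1) = 14.114005, coefficient = 2
x_2 = 2.8333, f(x_2) = 22.745370, coefficient = 2
x_3 = 3.2500, f(x_3) = 34.328125, coefficient = 2
x_4 = 3.6667, f(x_4) = 49.296296, coefficient = 2
x_5 = 4.0833, f(x_5) = 68.083912, coefficient = 2
x_6 = 4.5000, f(x_6) = 91.125000, coefficient = 1

I ≈ (0.416667/2) × 476.260417 = 99.220920
Exact value: 98.515625
Error: 0.705295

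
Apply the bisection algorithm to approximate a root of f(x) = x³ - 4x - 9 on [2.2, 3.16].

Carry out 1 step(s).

f(x) = x³ - 4x - 9
Initial interval: [2.2, 3.16]

Iteration 1:
  c_1 = (2.200000 + 3.160000)/2 = 2.680000
  f(c_1) = f(2.680000) = -0.471168
  f(a) × f(c) ≥ 0, new interval: [2.680000, 3.160000]

After 1 iteration(s), the approximation is c_1 = 2.680000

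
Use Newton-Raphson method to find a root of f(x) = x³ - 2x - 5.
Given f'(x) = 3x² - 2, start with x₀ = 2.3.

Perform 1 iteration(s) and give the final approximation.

f(x) = x³ - 2x - 5
f'(x) = 3x² - 2
x₀ = 2.3

Newton-Raphson formula: x_{n+1} = x_n - f(x_n)/f'(x_n)

Iteration 1:
  f(2.300000) = 2.567000
  f'(2.300000) = 13.870000
  x_1 = 2.300000 - 2.567000/13.870000 = 2.114924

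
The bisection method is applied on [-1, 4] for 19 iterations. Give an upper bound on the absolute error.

Bisection error bound: |error| ≤ (b-a)/2^n
|error| ≤ (4 - (-1))/2^19 = 5/2^19
|error| ≤ 0.0000095367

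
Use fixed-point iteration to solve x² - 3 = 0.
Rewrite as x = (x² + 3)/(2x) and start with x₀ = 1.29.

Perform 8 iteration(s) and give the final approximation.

Equation: x² - 3 = 0
Fixed-point form: x = (x² + 3)/(2x)
x₀ = 1.29

x_1 = g(1.290000) = 1.807791
x_2 = g(1.807791) = 1.733637
x_3 = g(1.733637) = 1.732052
x_4 = g(1.732052) = 1.732051
x_5 = g(1.732051) = 1.732051
x_6 = g(1.732051) = 1.732051
x_7 = g(1.732051) = 1.732051
x_8 = g(1.732051) = 1.732051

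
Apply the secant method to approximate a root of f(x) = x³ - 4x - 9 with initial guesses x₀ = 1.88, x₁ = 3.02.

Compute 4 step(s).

f(x) = x³ - 4x - 9
x₀ = 1.88, x₁ = 3.02

Secant formula: x_{n+1} = x_n - f(x_n)(x_n - x_{n-1})/(f(x_n) - f(x_{n-1}))

Iteration 1:
  f(1.880000) = -9.875328
  f(3.020000) = 6.463608
  x_2 = 3.020000 - 6.463608×(3.020000 - 1.880000)/(6.463608 - (-9.875328))
       = 2.569021
Iteration 2:
  f(3.020000) = 6.463608
  f(2.569021) = -2.320878
  x_3 = 2.569021 - (-2.320878)×(2.569021 - 3.020000)/(-2.320878 - 6.463608)
       = 2.688171
Iteration 3:
  f(2.569021) = -2.320878
  f(2.688171) = -0.327258
  x_4 = 2.688171 - (-0.327258)×(2.688171 - 2.569021)/(-0.327258 - (-2.320878))
       = 2.707729
Iteration 4:
  f(2.688171) = -0.327258
  f(2.707729) = 0.021608
  x_5 = 2.707729 - 0.021608×(2.707729 - 2.688171)/(0.021608 - (-0.327258))
       = 2.706518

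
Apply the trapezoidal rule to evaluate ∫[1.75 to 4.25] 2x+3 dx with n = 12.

f(x) = 2x+3
a = 1.75, b = 4.25, n = 12
h = (b - a)/n = 0.208333

Trapezoidal rule: (h/2)[f(x₀) + 2f(x₁) + 2f(x₂) + ... + f(xₙ)]

x_0 = 1.7500, f(x_0) = 6.500000, coefficient = 1
x_1 = 1.9583, f(x_1) = 6.916667, coefficient = 2
x_2 = 2.1667, f(x_2) = 7.333333, coefficient = 2
x_3 = 2.3750, f(x_3) = 7.750000, coefficient = 2
x_4 = 2.5833, f(x_4) = 8.166667, coefficient = 2
x_5 = 2.7917, f(x_5) = 8.583333, coefficient = 2
x_6 = 3.0000, f(x_6) = 9.000000, coefficient = 2
x_7 = 3.2083, f(x_7) = 9.416667, coefficient = 2
x_8 = 3.4167, f(x_8) = 9.833333, coefficient = 2
x_9 = 3.6250, f(x_9) = 10.250000, coefficient = 2
x_10 = 3.8333, f(x_10) = 10.666667, coefficient = 2
x_11 = 4.0417, f(x_11) = 11.083333, coefficient = 2
x_12 = 4.2500, f(x_12) = 11.500000, coefficient = 1

I ≈ (0.208333/2) × 216.000000 = 22.500000
Exact value: 22.500000
Error: 0.000000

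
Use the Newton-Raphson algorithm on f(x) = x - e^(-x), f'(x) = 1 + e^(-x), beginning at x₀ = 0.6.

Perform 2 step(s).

f(x) = x - e^(-x)
f'(x) = 1 + e^(-x)
x₀ = 0.6

Newton-Raphson formula: x_{n+1} = x_n - f(x_n)/f'(x_n)

Iteration 1:
  f(0.600000) = 0.051188
  f'(0.600000) = 1.548812
  x_1 = 0.600000 - 0.051188/1.548812 = 0.566950
Iteration 2:
  f(0.566950) = -0.000303
  f'(0.566950) = 1.567253
  x_2 = 0.566950 - (-0.000303)/1.567253 = 0.567143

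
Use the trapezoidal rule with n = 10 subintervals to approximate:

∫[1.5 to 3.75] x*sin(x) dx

f(x) = x*sin(x)
a = 1.5, b = 3.75, n = 10
h = (b - a)/n = 0.225000

Trapezoidal rule: (h/2)[f(x₀) + 2f(x₁) + 2f(x₂) + ... + f(xₙ)]

x_0 = 1.5000, f(x_0) = 1.496242, coefficient = 1
x_1 = 1.7250, f(x_1) = 1.704531, coefficient = 2
x_2 = 1.9500, f(x_2) = 1.811471, coefficient = 2
x_3 = 2.1750, f(x_3) = 1.789927, coefficient = 2
x_4 = 2.4000, f(x_4) = 1.621112, coefficient = 2
x_5 = 2.6250, f(x_5) = 1.296541, coefficient = 2
x_6 = 2.8500, f(x_6) = 0.819312, coefficient = 2
x_7 = 3.0750, f(x_7) = 0.204621, coefficient = 2
x_8 = 3.3000, f(x_8) = -0.520561, coefficient = 2
x_9 = 3.5250, f(x_9) = -1.318641, coefficient = 2
x_10 = 3.7500, f(x_10) = -2.143355, coefficient = 1

I ≈ (0.225000/2) × 14.169514 = 1.594070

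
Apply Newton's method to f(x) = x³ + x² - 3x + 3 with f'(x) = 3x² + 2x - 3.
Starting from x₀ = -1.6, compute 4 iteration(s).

f(x) = x³ + x² - 3x + 3
f'(x) = 3x² + 2x - 3
x₀ = -1.6

Newton-Raphson formula: x_{n+1} = x_n - f(x_n)/f'(x_n)

Iteration 1:
  f(-1.600000) = 6.264000
  f'(-1.600000) = 1.480000
  x_1 = -1.600000 - 6.264000/1.480000 = -5.832432
Iteration 2:
  f(-5.832432) = -143.888852
  f'(-5.832432) = 87.386939
  x_2 = -5.832432 - (-143.888852)/87.386939 = -4.185861
Iteration 3:
  f(-4.185861) = -40.263258
  f'(-4.185861) = 41.192571
  x_3 = -4.185861 - (-40.263258)/41.192571 = -3.208421
Iteration 4:
  f(-3.208421) = -10.108147
  f'(-3.208421) = 21.465055
  x_4 = -3.208421 - (-10.108147)/21.465055 = -2.737509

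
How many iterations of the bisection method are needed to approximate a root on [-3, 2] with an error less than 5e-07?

We need (b-a)/2^n ≤ 5e-07
(2 - (-3))/2^n ≤ 5e-07
5/2^n ≤ 5e-07
2^n ≥ 10000000
n ≥ log₂(10000000) = 23.25
n ≥ 24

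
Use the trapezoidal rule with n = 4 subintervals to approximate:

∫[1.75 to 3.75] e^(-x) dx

f(x) = e^(-x)
a = 1.75, b = 3.75, n = 4
h = (b - a)/n = 0.500000

Trapezoidal rule: (h/2)[f(x₀) + 2f(x₁) + 2f(x₂) + ... + f(xₙ)]

x_0 = 1.7500, f(x_0) = 0.173774, coefficient = 1
x_1 = 2.2500, f(x_1) = 0.105399, coefficient = 2
x_2 = 2.7500, f(x_2) = 0.063928, coefficient = 2
x_3 = 3.2500, f(x_3) = 0.038774, coefficient = 2
x_4 = 3.7500, f(x_4) = 0.023518, coefficient = 1

I ≈ (0.500000/2) × 0.613494 = 0.153374
Exact value: 0.150256
Error: 0.003117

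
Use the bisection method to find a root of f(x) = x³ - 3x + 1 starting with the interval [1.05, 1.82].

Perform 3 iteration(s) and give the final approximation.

f(x) = x³ - 3x + 1
Initial interval: [1.05, 1.82]

Iteration 1:
  c_1 = (1.050000 + 1.820000)/2 = 1.435000
  f(c_1) = f(1.435000) = -0.350012
  f(a) × f(c) ≥ 0, new interval: [1.435000, 1.820000]
Iteration 2:
  c_2 = (1.435000 + 1.820000)/2 = 1.627500
  f(c_2) = f(1.627500) = 0.428351
  f(a) × f(c) < 0, new interval: [1.435000, 1.627500]
Iteration 3:
  c_3 = (1.435000 + 1.627500)/2 = 1.531250
  f(c_3) = f(1.531250) = -0.003387
  f(a) × f(c) ≥ 0, new interval: [1.531250, 1.627500]

After 3 iteration(s), the approximation is c_3 = 1.531250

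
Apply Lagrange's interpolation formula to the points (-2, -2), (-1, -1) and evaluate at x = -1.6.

Lagrange interpolation formula:
P(x) = Σ yᵢ × Lᵢ(x)
where Lᵢ(x) = Π_{j≠i} (x - xⱼ)/(xᵢ - xⱼ)

L_0(-1.6) = (-1.6 - (-1))/(-2 - (-1)) = 0.600000
L_1(-1.6) = (-1.6 - (-2))/(-1 - (-2)) = 0.400000

P(-1.6) = (-2)×L_0(-1.6) + (-1)×L_1(-1.6)
P(-1.6) = -1.600000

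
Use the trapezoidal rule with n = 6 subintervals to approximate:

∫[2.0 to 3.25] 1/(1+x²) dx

f(x) = 1/(1+x²)
a = 2.0, b = 3.25, n = 6
h = (b - a)/n = 0.208333

Trapezoidal rule: (h/2)[f(x₀) + 2f(x₁) + 2f(x₂) + ... + f(xₙ)]

x_0 = 2.0000, f(x_0) = 0.200000, coefficient = 1
x_1 = 2.2083, f(x_1) = 0.170162, coefficient = 2
x_2 = 2.4167, f(x_2) = 0.146193, coefficient = 2
x_3 = 2.6250, f(x_3) = 0.126733, coefficient = 2
x_4 = 2.8333, f(x_4) = 0.110769, coefficient = 2
x_5 = 3.0417, f(x_5) = 0.097544, coefficient = 2
x_6 = 3.2500, f(x_6) = 0.086486, coefficient = 1

I ≈ (0.208333/2) × 1.589290 = 0.165551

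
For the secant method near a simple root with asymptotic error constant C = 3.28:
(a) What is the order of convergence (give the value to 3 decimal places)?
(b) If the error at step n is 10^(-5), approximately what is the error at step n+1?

(a) Secant method has superlinear convergence with order φ = (1+√5)/2 ≈ 1.618.
    This means |e_{n+1}| ≈ C|e_n|^1.618.

(b) With |e_n| = 10^(-5) and C = 3.28:
    |e_{n+1}| ≈ 3.28 × (10^(-5))^1.618 = 3.28 × 10^(-8.09)

(a) ≈ 1.618 (golden ratio); (b) |e_{n+1}| ≈ 2.665e-08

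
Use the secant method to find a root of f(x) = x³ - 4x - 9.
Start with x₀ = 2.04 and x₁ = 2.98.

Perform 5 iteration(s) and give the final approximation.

f(x) = x³ - 4x - 9
x₀ = 2.04, x₁ = 2.98

Secant formula: x_{n+1} = x_n - f(x_n)(x_n - x_{n-1})/(f(x_n) - f(x_{n-1}))

Iteration 1:
  f(2.040000) = -8.670336
  f(2.980000) = 5.543592
  x_2 = 2.980000 - 5.543592×(2.980000 - 2.040000)/(5.543592 - (-8.670336))
       = 2.613389
Iteration 2:
  f(2.980000) = 5.543592
  f(2.613389) = -1.604620
  x_3 = 2.613389 - (-1.604620)×(2.613389 - 2.980000)/(-1.604620 - 5.543592)
       = 2.695686
Iteration 3:
  f(2.613389) = -1.604620
  f(2.695686) = -0.193948
  x_4 = 2.695686 - (-0.193948)×(2.695686 - 2.613389)/(-0.193948 - (-1.604620))
       = 2.707000
Iteration 4:
  f(2.695686) = -0.193948
  f(2.707000) = 0.008490
  x_5 = 2.707000 - 0.008490×(2.707000 - 2.695686)/(0.008490 - (-0.193948))
       = 2.706526
Iteration 5:
  f(2.707000) = 0.008490
  f(2.706526) = -0.000042
  x_6 = 2.706526 - (-0.000042)×(2.706526 - 2.707000)/(-0.000042 - 0.008490)
       = 2.706528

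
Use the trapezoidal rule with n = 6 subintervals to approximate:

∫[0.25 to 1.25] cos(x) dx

f(x) = cos(x)
a = 0.25, b = 1.25, n = 6
h = (b - a)/n = 0.166667

Trapezoidal rule: (h/2)[f(x₀) + 2f(x₁) + 2f(x₂) + ... + f(xₙ)]

x_0 = 0.2500, f(x_0) = 0.968912, coefficient = 1
x_1 = 0.4167, f(x_1) = 0.914443, coefficient = 2
x_2 = 0.5833, f(x_2) = 0.834631, coefficient = 2
x_3 = 0.7500, f(x_3) = 0.731689, coefficient = 2
x_4 = 0.9167, f(x_4) = 0.608469, coefficient = 2
x_5 = 1.0833, f(x_5) = 0.468386, coefficient = 2
x_6 = 1.2500, f(x_6) = 0.315322, coefficient = 1

I ≈ (0.166667/2) × 8.399471 = 0.699956
Exact value: 0.701581
Error: 0.001625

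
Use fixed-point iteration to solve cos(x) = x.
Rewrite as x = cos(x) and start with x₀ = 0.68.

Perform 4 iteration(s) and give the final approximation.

Equation: cos(x) = x
Fixed-point form: x = cos(x)
x₀ = 0.68

x_1 = g(0.680000) = 0.777573
x_2 = g(0.777573) = 0.712618
x_3 = g(0.712618) = 0.756652
x_4 = g(0.756652) = 0.727138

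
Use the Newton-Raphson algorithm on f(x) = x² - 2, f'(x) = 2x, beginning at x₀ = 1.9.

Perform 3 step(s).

f(x) = x² - 2
f'(x) = 2x
x₀ = 1.9

Newton-Raphson formula: x_{n+1} = x_n - f(x_n)/f'(x_n)

Iteration 1:
  f(1.900000) = 1.610000
  f'(1.900000) = 3.800000
  x_1 = 1.900000 - 1.610000/3.800000 = 1.476316
Iteration 2:
  f(1.476316) = 0.179508
  f'(1.476316) = 2.952632
  x_2 = 1.476316 - 0.179508/2.952632 = 1.415520
Iteration 3:
  f(1.415520) = 0.003696
  f'(1.415520) = 2.831039
  x_3 = 1.415520 - 0.003696/2.831039 = 1.414214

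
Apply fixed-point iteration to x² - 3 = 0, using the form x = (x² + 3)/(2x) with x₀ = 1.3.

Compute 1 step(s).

Equation: x² - 3 = 0
Fixed-point form: x = (x² + 3)/(2x)
x₀ = 1.3

x_1 = g(1.300000) = 1.803846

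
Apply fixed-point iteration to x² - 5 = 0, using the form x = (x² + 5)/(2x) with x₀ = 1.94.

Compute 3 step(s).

Equation: x² - 5 = 0
Fixed-point form: x = (x² + 5)/(2x)
x₀ = 1.94

x_1 = g(1.940000) = 2.258660
x_2 = g(2.258660) = 2.236181
x_3 = g(2.236181) = 2.236068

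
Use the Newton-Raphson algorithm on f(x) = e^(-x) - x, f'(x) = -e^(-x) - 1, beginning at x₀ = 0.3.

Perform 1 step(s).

f(x) = e^(-x) - x
f'(x) = -e^(-x) - 1
x₀ = 0.3

Newton-Raphson formula: x_{n+1} = x_n - f(x_n)/f'(x_n)

Iteration 1:
  f(0.300000) = 0.440818
  f'(0.300000) = -1.740818
  x_1 = 0.300000 - 0.440818/(-1.740818) = 0.553225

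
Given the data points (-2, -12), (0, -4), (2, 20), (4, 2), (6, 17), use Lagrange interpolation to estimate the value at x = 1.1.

Lagrange interpolation formula:
P(x) = Σ yᵢ × Lᵢ(x)
where Lᵢ(x) = Π_{j≠i} (x - xⱼ)/(xᵢ - xⱼ)

L_0(1.1) = (1.1 - 0)/(-2 - 0) × (1.1 - 2)/(-2 - 2) × (1.1 - 4)/(-2 - 4) × (1.1 - 6)/(-2 - 6) = -0.036635
L_1(1.1) = (1.1 - (-2))/(0 - (-2)) × (1.1 - 2)/(0 - 2) × (1.1 - 4)/(0 - 4) × (1.1 - 6)/(0 - 6) = 0.412978
L_2(1.1) = (1.1 - (-2))/(2 - (-2)) × (1.1 - 0)/(2 - 0) × (1.1 - 4)/(2 - 4) × (1.1 - 6)/(2 - 6) = 0.757127
L_3(1.1) = (1.1 - (-2))/(4 - (-2)) × (1.1 - 0)/(4 - 0) × (1.1 - 2)/(4 - 2) × (1.1 - 6)/(4 - 6) = -0.156647
L_4(1.1) = (1.1 - (-2))/(6 - (-2)) × (1.1 - 0)/(6 - 0) × (1.1 - 2)/(6 - 2) × (1.1 - 4)/(6 - 4) = 0.023177

P(1.1) = (-12)×L_0(1.1) + (-4)×L_1(1.1) + 20×L_2(1.1) + 2×L_3(1.1) + 17×L_4(1.1)
P(1.1) = 14.010962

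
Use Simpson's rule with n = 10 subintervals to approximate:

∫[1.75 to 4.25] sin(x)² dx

f(x) = sin(x)²
a = 1.75, b = 4.25, n = 10
h = (b - a)/n = 0.250000

Simpson's rule: (h/3)[f(x₀) + 4f(x₁) + 2f(x₂) + ... + f(xₙ)]

x_0 = 1.7500, f(x_0) = 0.968228, coefficient = 1
x_1 = 2.0000, f(x_1) = 0.826822, coefficient = 4
x_2 = 2.2500, f(x_2) = 0.605398, coefficient = 2
x_3 = 2.5000, f(x_3) = 0.358169, coefficient = 4
x_4 = 2.7500, f(x_4) = 0.145665, coefficient = 2
x_5 = 3.0000, f(x_5) = 0.019915, coefficient = 4
x_6 = 3.2500, f(x_6) = 0.011706, coefficient = 2
x_7 = 3.5000, f(x_7) = 0.123049, coefficient = 4
x_8 = 3.7500, f(x_8) = 0.326682, coefficient = 2
x_9 = 4.0000, f(x_9) = 0.572750, coefficient = 4
x_10 = 4.2500, f(x_10) = 0.801006, coefficient = 1

I ≈ (0.250000/3) × 11.550955 = 0.962580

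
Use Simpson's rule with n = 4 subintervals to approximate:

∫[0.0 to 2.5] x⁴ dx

f(x) = x⁴
a = 0.0, b = 2.5, n = 4
h = (b - a)/n = 0.625000

Simpson's rule: (h/3)[f(x₀) + 4f(x₁) + 2f(x₂) + ... + f(xₙ)]

x_0 = 0.0000, f(x_0) = 0.000000, coefficient = 1
x_1 = 0.6250, f(x_1) = 0.152588, coefficient = 4
x_2 = 1.2500, f(x_2) = 2.441406, coefficient = 2
x_3 = 1.8750, f(x_3) = 12.359619, coefficient = 4
x_4 = 2.5000, f(x_4) = 39.062500, coefficient = 1

I ≈ (0.625000/3) × 93.994141 = 19.582113
Exact value: 19.531250
Error: 0.050863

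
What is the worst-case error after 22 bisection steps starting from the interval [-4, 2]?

Bisection error bound: |error| ≤ (b-a)/2^n
|error| ≤ (2 - (-4))/2^22 = 6/2^22
|error| ≤ 0.0000014305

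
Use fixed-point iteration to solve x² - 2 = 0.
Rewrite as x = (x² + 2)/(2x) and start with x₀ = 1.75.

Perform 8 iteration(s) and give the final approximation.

Equation: x² - 2 = 0
Fixed-point form: x = (x² + 2)/(2x)
x₀ = 1.75

x_1 = g(1.750000) = 1.446429
x_2 = g(1.446429) = 1.414572
x_3 = g(1.414572) = 1.414214
x_4 = g(1.414214) = 1.414214
x_5 = g(1.414214) = 1.414214
x_6 = g(1.414214) = 1.414214
x_7 = g(1.414214) = 1.414214
x_8 = g(1.414214) = 1.414214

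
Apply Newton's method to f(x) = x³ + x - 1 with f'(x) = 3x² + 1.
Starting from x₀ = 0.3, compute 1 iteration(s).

f(x) = x³ + x - 1
f'(x) = 3x² + 1
x₀ = 0.3

Newton-Raphson formula: x_{n+1} = x_n - f(x_n)/f'(x_n)

Iteration 1:
  f(0.300000) = -0.673000
  f'(0.300000) = 1.270000
  x_1 = 0.300000 - (-0.673000)/1.270000 = 0.829921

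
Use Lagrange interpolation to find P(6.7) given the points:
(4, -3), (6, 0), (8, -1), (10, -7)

Lagrange interpolation formula:
P(x) = Σ yᵢ × Lᵢ(x)
where Lᵢ(x) = Π_{j≠i} (x - xⱼ)/(xᵢ - xⱼ)

L_0(6.7) = (6.7 - 6)/(4 - 6) × (6.7 - 8)/(4 - 8) × (6.7 - 10)/(4 - 10) = -0.062563
L_1(6.7) = (6.7 - 4)/(6 - 4) × (6.7 - 8)/(6 - 8) × (6.7 - 10)/(6 - 10) = 0.723937
L_2(6.7) = (6.7 - 4)/(8 - 4) × (6.7 - 6)/(8 - 6) × (6.7 - 10)/(8 - 10) = 0.389813
L_3(6.7) = (6.7 - 4)/(10 - 4) × (6.7 - 6)/(10 - 6) × (6.7 - 8)/(10 - 8) = -0.051188

P(6.7) = (-3)×L_0(6.7) + 0×L_1(6.7) + (-1)×L_2(6.7) + (-7)×L_3(6.7)
P(6.7) = 0.156187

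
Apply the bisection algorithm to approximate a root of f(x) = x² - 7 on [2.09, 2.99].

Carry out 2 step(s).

f(x) = x² - 7
Initial interval: [2.09, 2.99]

Iteration 1:
  c_1 = (2.090000 + 2.990000)/2 = 2.540000
  f(c_1) = f(2.540000) = -0.548400
  f(a) × f(c) ≥ 0, new interval: [2.540000, 2.990000]
Iteration 2:
  c_2 = (2.540000 + 2.990000)/2 = 2.765000
  f(c_2) = f(2.765000) = 0.645225
  f(a) × f(c) < 0, new interval: [2.540000, 2.765000]

After 2 iteration(s), the approximation is c_2 = 2.765000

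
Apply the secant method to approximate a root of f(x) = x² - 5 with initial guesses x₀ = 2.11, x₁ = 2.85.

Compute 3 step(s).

f(x) = x² - 5
x₀ = 2.11, x₁ = 2.85

Secant formula: x_{n+1} = x_n - f(x_n)(x_n - x_{n-1})/(f(x_n) - f(x_{n-1}))

Iteration 1:
  f(2.110000) = -0.547900
  f(2.850000) = 3.122500
  x_2 = 2.850000 - 3.122500×(2.850000 - 2.110000)/(3.122500 - (-0.547900))
       = 2.220464
Iteration 2:
  f(2.850000) = 3.122500
  f(2.220464) = -0.069541
  x_3 = 2.220464 - (-0.069541)×(2.220464 - 2.850000)/(-0.069541 - 3.122500)
       = 2.234179
Iteration 3:
  f(2.220464) = -0.069541
  f(2.234179) = -0.008446
  x_4 = 2.234179 - (-0.008446)×(2.234179 - 2.220464)/(-0.008446 - (-0.069541))
       = 2.236075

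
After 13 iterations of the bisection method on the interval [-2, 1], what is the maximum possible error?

Bisection error bound: |error| ≤ (b-a)/2^n
|error| ≤ (1 - (-2))/2^13 = 3/2^13
|error| ≤ 0.0003662109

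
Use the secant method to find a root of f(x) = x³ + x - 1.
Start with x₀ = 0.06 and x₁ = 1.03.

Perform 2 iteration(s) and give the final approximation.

f(x) = x³ + x - 1
x₀ = 0.06, x₁ = 1.03

Secant formula: x_{n+1} = x_n - f(x_n)(x_n - x_{n-1})/(f(x_n) - f(x_{n-1}))

Iteration 1:
  f(0.060000) = -0.939784
  f(1.030000) = 1.122727
  x_2 = 1.030000 - 1.122727×(1.030000 - 0.060000)/(1.122727 - (-0.939784))
       = 0.501981
Iteration 2:
  f(1.030000) = 1.122727
  f(0.501981) = -0.371528
  x_3 = 0.501981 - (-0.371528)×(0.501981 - 1.030000)/(-0.371528 - 1.122727)
       = 0.633266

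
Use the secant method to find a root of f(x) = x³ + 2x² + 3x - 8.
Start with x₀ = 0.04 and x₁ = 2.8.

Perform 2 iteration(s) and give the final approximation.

f(x) = x³ + 2x² + 3x - 8
x₀ = 0.04, x₁ = 2.8

Secant formula: x_{n+1} = x_n - f(x_n)(x_n - x_{n-1})/(f(x_n) - f(x_{n-1}))

Iteration 1:
  f(0.040000) = -7.876736
  f(2.800000) = 38.032000
  x_2 = 2.800000 - 38.032000×(2.800000 - 0.040000)/(38.032000 - (-7.876736))
       = 0.513544
Iteration 2:
  f(2.800000) = 38.032000
  f(0.513544) = -5.796479
  x_3 = 0.513544 - (-5.796479)×(0.513544 - 2.800000)/(-5.796479 - 38.032000)
       = 0.815936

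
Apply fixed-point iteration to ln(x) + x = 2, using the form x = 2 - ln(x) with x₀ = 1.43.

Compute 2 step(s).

Equation: ln(x) + x = 2
Fixed-point form: x = 2 - ln(x)
x₀ = 1.43

x_1 = g(1.430000) = 1.642326
x_2 = g(1.642326) = 1.503887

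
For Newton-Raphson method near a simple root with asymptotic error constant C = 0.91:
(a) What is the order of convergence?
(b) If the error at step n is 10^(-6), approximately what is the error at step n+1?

(a) Newton-Raphson has quadratic (order 2) convergence near simple roots.
    This means |e_{n+1}| ≈ C|e_n|².

(b) With |e_n| = 10^(-6) and C = 0.91:
    |e_{n+1}| ≈ 0.91 × (10^(-6))² = 0.91 × 10^(-12)

(a) 2 (quadratic); (b) |e_{n+1}| ≈ 9.100e-13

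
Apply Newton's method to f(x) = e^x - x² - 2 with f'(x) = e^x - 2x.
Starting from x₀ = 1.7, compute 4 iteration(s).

f(x) = e^x - x² - 2
f'(x) = e^x - 2x
x₀ = 1.7

Newton-Raphson formula: x_{n+1} = x_n - f(x_n)/f'(x_n)

Iteration 1:
  f(1.700000) = 0.583947
  f'(1.700000) = 2.073947
  x_1 = 1.700000 - 0.583947/2.073947 = 1.418437
Iteration 2:
  f(1.418437) = 0.118695
  f'(1.418437) = 1.293785
  x_2 = 1.418437 - 0.118695/1.293785 = 1.326694
Iteration 3:
  f(1.326694) = 0.008447
  f'(1.326694) = 1.115176
  x_3 = 1.326694 - 0.008447/1.115176 = 1.319119
Iteration 4:
  f(1.319119) = 0.000050
  f'(1.319119) = 1.101888
  x_4 = 1.319119 - 0.000050/1.101888 = 1.319074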